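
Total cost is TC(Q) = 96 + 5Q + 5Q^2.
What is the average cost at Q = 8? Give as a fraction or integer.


TC(8) = 96 + 5*8 + 5*8^2
TC(8) = 96 + 40 + 320 = 456
AC = TC/Q = 456/8 = 57

57


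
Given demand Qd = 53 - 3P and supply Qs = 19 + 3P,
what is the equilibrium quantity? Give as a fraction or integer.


First find equilibrium price:
53 - 3P = 19 + 3P
P* = 34/6 = 17/3
Then substitute into demand:
Q* = 53 - 3 * 17/3 = 36

36


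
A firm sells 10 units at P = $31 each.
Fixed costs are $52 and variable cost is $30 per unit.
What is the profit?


Total Revenue = P * Q = 31 * 10 = $310
Total Cost = FC + VC*Q = 52 + 30*10 = $352
Profit = TR - TC = 310 - 352 = $-42

$-42


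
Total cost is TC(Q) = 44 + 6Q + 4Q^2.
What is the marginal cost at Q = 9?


MC = dTC/dQ = 6 + 2*4*Q
At Q = 9:
MC = 6 + 8*9
MC = 6 + 72 = 78

78


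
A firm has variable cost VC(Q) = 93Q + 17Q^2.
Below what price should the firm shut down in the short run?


AVC(Q) = VC(Q)/Q = 93 + 17Q
AVC is increasing in Q, so minimum AVC is at Q -> 0+.
Min AVC = 93
The firm should shut down if P < 93.

93


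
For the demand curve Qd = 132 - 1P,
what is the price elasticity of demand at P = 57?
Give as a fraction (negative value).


dQ/dP = -1
At P = 57: Q = 132 - 1*57 = 75
E = (dQ/dP)(P/Q) = (-1)(57/75) = -19/25

-19/25


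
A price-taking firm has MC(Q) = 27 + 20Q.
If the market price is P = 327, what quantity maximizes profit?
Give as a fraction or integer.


In perfect competition, profit is maximized where P = MC.
327 = 27 + 20Q
300 = 20Q
Q* = 300/20 = 15

15


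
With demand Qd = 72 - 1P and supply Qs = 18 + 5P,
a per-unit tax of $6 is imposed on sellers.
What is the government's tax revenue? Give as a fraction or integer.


With tax on sellers, new supply: Qs' = 18 + 5(P - 6)
= 5P - 12
New equilibrium quantity:
Q_new = 58
Tax revenue = tax * Q_new = 6 * 58 = 348

348


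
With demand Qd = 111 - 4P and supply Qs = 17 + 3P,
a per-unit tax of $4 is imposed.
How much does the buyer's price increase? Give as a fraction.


With a per-unit tax, the buyer's price increase depends on relative slopes.
Supply slope: d = 3, Demand slope: b = 4
Buyer's price increase = d * tax / (b + d)
= 3 * 4 / (4 + 3)
= 12 / 7 = 12/7

12/7


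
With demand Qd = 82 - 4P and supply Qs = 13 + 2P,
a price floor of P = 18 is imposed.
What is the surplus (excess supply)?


At P = 18:
Qd = 82 - 4*18 = 10
Qs = 13 + 2*18 = 49
Surplus = Qs - Qd = 49 - 10 = 39

39


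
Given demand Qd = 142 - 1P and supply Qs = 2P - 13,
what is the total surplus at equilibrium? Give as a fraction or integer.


Find equilibrium: 142 - 1P = 2P - 13
142 + 13 = 3P
P* = 155/3 = 155/3
Q* = 2*155/3 - 13 = 271/3
Inverse demand: P = 142 - Q/1, so P_max = 142
Inverse supply: P = 13/2 + Q/2, so P_min = 13/2
CS = (1/2) * 271/3 * (142 - 155/3) = 73441/18
PS = (1/2) * 271/3 * (155/3 - 13/2) = 73441/36
TS = CS + PS = 73441/18 + 73441/36 = 73441/12

73441/12


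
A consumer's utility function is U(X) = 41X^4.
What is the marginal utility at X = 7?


MU = dU/dX = 41*4*X^(4-1)
MU = 164*X^3
At X = 7:
MU = 164 * 7^3
MU = 164 * 343 = 56252

56252


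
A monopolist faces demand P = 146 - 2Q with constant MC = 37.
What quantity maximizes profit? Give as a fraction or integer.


TR = P*Q = (146 - 2Q)Q = 146Q - 2Q^2
MR = dTR/dQ = 146 - 4Q
Set MR = MC:
146 - 4Q = 37
109 = 4Q
Q* = 109/4 = 109/4

109/4


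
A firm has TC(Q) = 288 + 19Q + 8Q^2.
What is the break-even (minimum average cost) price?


AC(Q) = 288/Q + 19 + 8Q
To minimize: dAC/dQ = -288/Q^2 + 8 = 0
Q^2 = 288/8 = 36
Q* = 6
Min AC = 288/6 + 19 + 8*6
Min AC = 48 + 19 + 48 = 115

115


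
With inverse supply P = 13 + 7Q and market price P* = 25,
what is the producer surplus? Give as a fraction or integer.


Minimum supply price (at Q=0): P_min = 13
Quantity supplied at P* = 25:
Q* = (25 - 13)/7 = 12/7
PS = (1/2) * Q* * (P* - P_min)
PS = (1/2) * 12/7 * (25 - 13)
PS = (1/2) * 12/7 * 12 = 72/7

72/7


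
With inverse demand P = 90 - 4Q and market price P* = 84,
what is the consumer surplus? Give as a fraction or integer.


Maximum willingness to pay (at Q=0): P_max = 90
Quantity demanded at P* = 84:
Q* = (90 - 84)/4 = 3/2
CS = (1/2) * Q* * (P_max - P*)
CS = (1/2) * 3/2 * (90 - 84)
CS = (1/2) * 3/2 * 6 = 9/2

9/2


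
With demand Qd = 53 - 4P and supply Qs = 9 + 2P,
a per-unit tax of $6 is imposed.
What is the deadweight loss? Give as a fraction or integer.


Pre-tax equilibrium quantity: Q* = 71/3
Post-tax equilibrium quantity: Q_tax = 47/3
Reduction in quantity: Q* - Q_tax = 8
DWL = (1/2) * tax * (Q* - Q_tax)
DWL = (1/2) * 6 * 8 = 24

24


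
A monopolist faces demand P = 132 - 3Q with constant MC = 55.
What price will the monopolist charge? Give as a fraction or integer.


MR = 132 - 6Q
Set MR = MC: 132 - 6Q = 55
Q* = 77/6
Substitute into demand:
P* = 132 - 3*77/6 = 187/2

187/2


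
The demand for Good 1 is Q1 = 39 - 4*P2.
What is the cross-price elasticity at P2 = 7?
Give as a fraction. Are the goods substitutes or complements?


dQ1/dP2 = -4
At P2 = 7: Q1 = 39 - 4*7 = 11
Exy = (dQ1/dP2)(P2/Q1) = -4 * 7 / 11 = -28/11
Since Exy < 0, the goods are complements.

-28/11 (complements)


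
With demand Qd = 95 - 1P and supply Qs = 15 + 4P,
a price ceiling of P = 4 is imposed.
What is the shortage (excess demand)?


At P = 4:
Qd = 95 - 1*4 = 91
Qs = 15 + 4*4 = 31
Shortage = Qd - Qs = 91 - 31 = 60

60


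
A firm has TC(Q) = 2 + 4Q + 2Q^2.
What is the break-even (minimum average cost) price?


AC(Q) = 2/Q + 4 + 2Q
To minimize: dAC/dQ = -2/Q^2 + 2 = 0
Q^2 = 2/2 = 1
Q* = 1
Min AC = 2/1 + 4 + 2*1
Min AC = 2 + 4 + 2 = 8

8


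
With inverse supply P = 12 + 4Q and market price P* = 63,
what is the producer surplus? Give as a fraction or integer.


Minimum supply price (at Q=0): P_min = 12
Quantity supplied at P* = 63:
Q* = (63 - 12)/4 = 51/4
PS = (1/2) * Q* * (P* - P_min)
PS = (1/2) * 51/4 * (63 - 12)
PS = (1/2) * 51/4 * 51 = 2601/8

2601/8


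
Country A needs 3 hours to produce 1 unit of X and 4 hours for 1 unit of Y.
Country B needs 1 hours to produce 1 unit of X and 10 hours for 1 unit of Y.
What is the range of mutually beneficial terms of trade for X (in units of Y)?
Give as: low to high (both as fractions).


Opportunity cost of X for Country A = hours_X / hours_Y = 3/4 = 3/4 units of Y
Opportunity cost of X for Country B = hours_X / hours_Y = 1/10 = 1/10 units of Y
Terms of trade must be between the two opportunity costs.
Range: 1/10 to 3/4

1/10 to 3/4


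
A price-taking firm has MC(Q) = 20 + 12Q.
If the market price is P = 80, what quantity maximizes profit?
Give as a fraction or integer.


In perfect competition, profit is maximized where P = MC.
80 = 20 + 12Q
60 = 12Q
Q* = 60/12 = 5

5


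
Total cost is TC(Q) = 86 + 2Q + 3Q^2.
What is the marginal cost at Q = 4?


MC = dTC/dQ = 2 + 2*3*Q
At Q = 4:
MC = 2 + 6*4
MC = 2 + 24 = 26

26


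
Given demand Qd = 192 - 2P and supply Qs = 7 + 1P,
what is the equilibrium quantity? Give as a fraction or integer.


First find equilibrium price:
192 - 2P = 7 + 1P
P* = 185/3 = 185/3
Then substitute into demand:
Q* = 192 - 2 * 185/3 = 206/3

206/3


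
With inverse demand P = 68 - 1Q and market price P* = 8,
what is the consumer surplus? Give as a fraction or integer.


Maximum willingness to pay (at Q=0): P_max = 68
Quantity demanded at P* = 8:
Q* = (68 - 8)/1 = 60
CS = (1/2) * Q* * (P_max - P*)
CS = (1/2) * 60 * (68 - 8)
CS = (1/2) * 60 * 60 = 1800

1800


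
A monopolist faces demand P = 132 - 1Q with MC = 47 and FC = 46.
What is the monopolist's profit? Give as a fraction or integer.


MR = MC: 132 - 2Q = 47
Q* = 85/2
P* = 132 - 1*85/2 = 179/2
Profit = (P* - MC)*Q* - FC
= (179/2 - 47)*85/2 - 46
= 85/2*85/2 - 46
= 7225/4 - 46 = 7041/4

7041/4


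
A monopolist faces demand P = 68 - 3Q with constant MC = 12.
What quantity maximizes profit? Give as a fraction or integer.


TR = P*Q = (68 - 3Q)Q = 68Q - 3Q^2
MR = dTR/dQ = 68 - 6Q
Set MR = MC:
68 - 6Q = 12
56 = 6Q
Q* = 56/6 = 28/3

28/3


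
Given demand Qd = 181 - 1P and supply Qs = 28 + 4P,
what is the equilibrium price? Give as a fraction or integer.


At equilibrium, Qd = Qs.
181 - 1P = 28 + 4P
181 - 28 = 1P + 4P
153 = 5P
P* = 153/5 = 153/5

153/5


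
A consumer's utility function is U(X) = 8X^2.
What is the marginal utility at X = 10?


MU = dU/dX = 8*2*X^(2-1)
MU = 16*X^1
At X = 10:
MU = 16 * 10^1
MU = 16 * 10 = 160

160


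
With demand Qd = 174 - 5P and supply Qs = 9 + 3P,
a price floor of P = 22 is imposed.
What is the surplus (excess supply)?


At P = 22:
Qd = 174 - 5*22 = 64
Qs = 9 + 3*22 = 75
Surplus = Qs - Qd = 75 - 64 = 11

11


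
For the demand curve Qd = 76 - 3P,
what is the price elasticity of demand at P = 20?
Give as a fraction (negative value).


dQ/dP = -3
At P = 20: Q = 76 - 3*20 = 16
E = (dQ/dP)(P/Q) = (-3)(20/16) = -15/4

-15/4


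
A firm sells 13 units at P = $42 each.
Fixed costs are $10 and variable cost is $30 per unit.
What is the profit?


Total Revenue = P * Q = 42 * 13 = $546
Total Cost = FC + VC*Q = 10 + 30*13 = $400
Profit = TR - TC = 546 - 400 = $146

$146


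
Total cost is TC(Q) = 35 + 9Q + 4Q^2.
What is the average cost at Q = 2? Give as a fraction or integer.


TC(2) = 35 + 9*2 + 4*2^2
TC(2) = 35 + 18 + 16 = 69
AC = TC/Q = 69/2 = 69/2

69/2


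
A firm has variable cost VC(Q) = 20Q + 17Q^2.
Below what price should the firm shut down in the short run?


AVC(Q) = VC(Q)/Q = 20 + 17Q
AVC is increasing in Q, so minimum AVC is at Q -> 0+.
Min AVC = 20
The firm should shut down if P < 20.

20


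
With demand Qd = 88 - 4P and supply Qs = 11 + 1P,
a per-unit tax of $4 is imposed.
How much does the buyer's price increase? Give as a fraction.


With a per-unit tax, the buyer's price increase depends on relative slopes.
Supply slope: d = 1, Demand slope: b = 4
Buyer's price increase = d * tax / (b + d)
= 1 * 4 / (4 + 1)
= 4 / 5 = 4/5

4/5


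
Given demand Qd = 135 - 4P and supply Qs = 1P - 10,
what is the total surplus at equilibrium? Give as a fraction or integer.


Find equilibrium: 135 - 4P = 1P - 10
135 + 10 = 5P
P* = 145/5 = 29
Q* = 1*29 - 10 = 19
Inverse demand: P = 135/4 - Q/4, so P_max = 135/4
Inverse supply: P = 10 + Q/1, so P_min = 10
CS = (1/2) * 19 * (135/4 - 29) = 361/8
PS = (1/2) * 19 * (29 - 10) = 361/2
TS = CS + PS = 361/8 + 361/2 = 1805/8

1805/8


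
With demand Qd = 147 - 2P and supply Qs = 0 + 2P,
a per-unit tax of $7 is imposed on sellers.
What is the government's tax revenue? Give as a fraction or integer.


With tax on sellers, new supply: Qs' = 0 + 2(P - 7)
= 2P - 14
New equilibrium quantity:
Q_new = 133/2
Tax revenue = tax * Q_new = 7 * 133/2 = 931/2

931/2


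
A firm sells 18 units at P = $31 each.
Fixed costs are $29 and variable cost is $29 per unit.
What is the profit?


Total Revenue = P * Q = 31 * 18 = $558
Total Cost = FC + VC*Q = 29 + 29*18 = $551
Profit = TR - TC = 558 - 551 = $7

$7


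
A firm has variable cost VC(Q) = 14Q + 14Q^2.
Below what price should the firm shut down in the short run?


AVC(Q) = VC(Q)/Q = 14 + 14Q
AVC is increasing in Q, so minimum AVC is at Q -> 0+.
Min AVC = 14
The firm should shut down if P < 14.

14


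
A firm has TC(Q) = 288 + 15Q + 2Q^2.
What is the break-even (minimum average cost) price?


AC(Q) = 288/Q + 15 + 2Q
To minimize: dAC/dQ = -288/Q^2 + 2 = 0
Q^2 = 288/2 = 144
Q* = 12
Min AC = 288/12 + 15 + 2*12
Min AC = 24 + 15 + 24 = 63

63


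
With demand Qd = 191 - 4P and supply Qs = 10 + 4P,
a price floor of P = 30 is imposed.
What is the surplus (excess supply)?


At P = 30:
Qd = 191 - 4*30 = 71
Qs = 10 + 4*30 = 130
Surplus = Qs - Qd = 130 - 71 = 59

59


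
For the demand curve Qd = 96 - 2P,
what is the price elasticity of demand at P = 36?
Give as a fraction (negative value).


dQ/dP = -2
At P = 36: Q = 96 - 2*36 = 24
E = (dQ/dP)(P/Q) = (-2)(36/24) = -3

-3


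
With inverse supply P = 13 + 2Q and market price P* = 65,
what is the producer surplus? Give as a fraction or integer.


Minimum supply price (at Q=0): P_min = 13
Quantity supplied at P* = 65:
Q* = (65 - 13)/2 = 26
PS = (1/2) * Q* * (P* - P_min)
PS = (1/2) * 26 * (65 - 13)
PS = (1/2) * 26 * 52 = 676

676


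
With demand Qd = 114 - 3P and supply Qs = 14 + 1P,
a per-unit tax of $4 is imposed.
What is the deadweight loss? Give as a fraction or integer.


Pre-tax equilibrium quantity: Q* = 39
Post-tax equilibrium quantity: Q_tax = 36
Reduction in quantity: Q* - Q_tax = 3
DWL = (1/2) * tax * (Q* - Q_tax)
DWL = (1/2) * 4 * 3 = 6

6


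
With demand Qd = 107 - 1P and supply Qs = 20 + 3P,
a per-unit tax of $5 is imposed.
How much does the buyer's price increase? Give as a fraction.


With a per-unit tax, the buyer's price increase depends on relative slopes.
Supply slope: d = 3, Demand slope: b = 1
Buyer's price increase = d * tax / (b + d)
= 3 * 5 / (1 + 3)
= 15 / 4 = 15/4

15/4


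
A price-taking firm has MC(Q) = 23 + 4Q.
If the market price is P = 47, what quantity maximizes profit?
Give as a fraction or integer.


In perfect competition, profit is maximized where P = MC.
47 = 23 + 4Q
24 = 4Q
Q* = 24/4 = 6

6


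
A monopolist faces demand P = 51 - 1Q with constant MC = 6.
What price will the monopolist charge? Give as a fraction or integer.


MR = 51 - 2Q
Set MR = MC: 51 - 2Q = 6
Q* = 45/2
Substitute into demand:
P* = 51 - 1*45/2 = 57/2

57/2


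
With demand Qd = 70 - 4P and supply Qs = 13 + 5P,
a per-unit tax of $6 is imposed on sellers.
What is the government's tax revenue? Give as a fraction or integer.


With tax on sellers, new supply: Qs' = 13 + 5(P - 6)
= 5P - 17
New equilibrium quantity:
Q_new = 94/3
Tax revenue = tax * Q_new = 6 * 94/3 = 188

188


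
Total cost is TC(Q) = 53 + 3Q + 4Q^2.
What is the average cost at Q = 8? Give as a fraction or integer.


TC(8) = 53 + 3*8 + 4*8^2
TC(8) = 53 + 24 + 256 = 333
AC = TC/Q = 333/8 = 333/8

333/8


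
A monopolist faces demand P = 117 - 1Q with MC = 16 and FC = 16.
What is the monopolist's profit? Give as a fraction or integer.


MR = MC: 117 - 2Q = 16
Q* = 101/2
P* = 117 - 1*101/2 = 133/2
Profit = (P* - MC)*Q* - FC
= (133/2 - 16)*101/2 - 16
= 101/2*101/2 - 16
= 10201/4 - 16 = 10137/4

10137/4


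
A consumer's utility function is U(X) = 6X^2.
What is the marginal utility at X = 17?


MU = dU/dX = 6*2*X^(2-1)
MU = 12*X^1
At X = 17:
MU = 12 * 17^1
MU = 12 * 17 = 204

204


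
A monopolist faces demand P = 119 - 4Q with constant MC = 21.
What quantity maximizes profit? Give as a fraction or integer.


TR = P*Q = (119 - 4Q)Q = 119Q - 4Q^2
MR = dTR/dQ = 119 - 8Q
Set MR = MC:
119 - 8Q = 21
98 = 8Q
Q* = 98/8 = 49/4

49/4


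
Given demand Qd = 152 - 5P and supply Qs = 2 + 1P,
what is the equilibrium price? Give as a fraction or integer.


At equilibrium, Qd = Qs.
152 - 5P = 2 + 1P
152 - 2 = 5P + 1P
150 = 6P
P* = 150/6 = 25

25


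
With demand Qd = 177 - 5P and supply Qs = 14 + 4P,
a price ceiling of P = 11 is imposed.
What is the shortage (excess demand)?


At P = 11:
Qd = 177 - 5*11 = 122
Qs = 14 + 4*11 = 58
Shortage = Qd - Qs = 122 - 58 = 64

64


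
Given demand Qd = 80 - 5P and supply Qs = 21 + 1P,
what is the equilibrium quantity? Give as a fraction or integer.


First find equilibrium price:
80 - 5P = 21 + 1P
P* = 59/6 = 59/6
Then substitute into demand:
Q* = 80 - 5 * 59/6 = 185/6

185/6


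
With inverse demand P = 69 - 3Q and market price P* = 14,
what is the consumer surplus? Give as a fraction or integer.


Maximum willingness to pay (at Q=0): P_max = 69
Quantity demanded at P* = 14:
Q* = (69 - 14)/3 = 55/3
CS = (1/2) * Q* * (P_max - P*)
CS = (1/2) * 55/3 * (69 - 14)
CS = (1/2) * 55/3 * 55 = 3025/6

3025/6


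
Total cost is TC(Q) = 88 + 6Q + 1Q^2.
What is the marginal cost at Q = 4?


MC = dTC/dQ = 6 + 2*1*Q
At Q = 4:
MC = 6 + 2*4
MC = 6 + 8 = 14

14


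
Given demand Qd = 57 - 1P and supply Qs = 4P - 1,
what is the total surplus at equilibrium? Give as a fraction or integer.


Find equilibrium: 57 - 1P = 4P - 1
57 + 1 = 5P
P* = 58/5 = 58/5
Q* = 4*58/5 - 1 = 227/5
Inverse demand: P = 57 - Q/1, so P_max = 57
Inverse supply: P = 1/4 + Q/4, so P_min = 1/4
CS = (1/2) * 227/5 * (57 - 58/5) = 51529/50
PS = (1/2) * 227/5 * (58/5 - 1/4) = 51529/200
TS = CS + PS = 51529/50 + 51529/200 = 51529/40

51529/40


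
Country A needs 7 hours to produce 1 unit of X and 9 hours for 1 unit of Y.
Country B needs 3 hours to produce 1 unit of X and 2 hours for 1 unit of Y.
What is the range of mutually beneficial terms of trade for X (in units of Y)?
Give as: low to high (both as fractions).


Opportunity cost of X for Country A = hours_X / hours_Y = 7/9 = 7/9 units of Y
Opportunity cost of X for Country B = hours_X / hours_Y = 3/2 = 3/2 units of Y
Terms of trade must be between the two opportunity costs.
Range: 7/9 to 3/2

7/9 to 3/2


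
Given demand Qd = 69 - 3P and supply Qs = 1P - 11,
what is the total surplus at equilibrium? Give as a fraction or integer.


Find equilibrium: 69 - 3P = 1P - 11
69 + 11 = 4P
P* = 80/4 = 20
Q* = 1*20 - 11 = 9
Inverse demand: P = 23 - Q/3, so P_max = 23
Inverse supply: P = 11 + Q/1, so P_min = 11
CS = (1/2) * 9 * (23 - 20) = 27/2
PS = (1/2) * 9 * (20 - 11) = 81/2
TS = CS + PS = 27/2 + 81/2 = 54

54


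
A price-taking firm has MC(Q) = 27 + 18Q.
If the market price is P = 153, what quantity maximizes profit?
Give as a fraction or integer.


In perfect competition, profit is maximized where P = MC.
153 = 27 + 18Q
126 = 18Q
Q* = 126/18 = 7

7


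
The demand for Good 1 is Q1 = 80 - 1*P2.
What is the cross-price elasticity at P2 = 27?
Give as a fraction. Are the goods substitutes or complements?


dQ1/dP2 = -1
At P2 = 27: Q1 = 80 - 1*27 = 53
Exy = (dQ1/dP2)(P2/Q1) = -1 * 27 / 53 = -27/53
Since Exy < 0, the goods are complements.

-27/53 (complements)


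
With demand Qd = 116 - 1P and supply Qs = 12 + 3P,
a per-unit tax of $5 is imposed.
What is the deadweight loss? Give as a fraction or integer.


Pre-tax equilibrium quantity: Q* = 90
Post-tax equilibrium quantity: Q_tax = 345/4
Reduction in quantity: Q* - Q_tax = 15/4
DWL = (1/2) * tax * (Q* - Q_tax)
DWL = (1/2) * 5 * 15/4 = 75/8

75/8


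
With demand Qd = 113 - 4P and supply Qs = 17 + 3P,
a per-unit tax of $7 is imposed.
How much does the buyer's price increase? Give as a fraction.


With a per-unit tax, the buyer's price increase depends on relative slopes.
Supply slope: d = 3, Demand slope: b = 4
Buyer's price increase = d * tax / (b + d)
= 3 * 7 / (4 + 3)
= 21 / 7 = 3

3


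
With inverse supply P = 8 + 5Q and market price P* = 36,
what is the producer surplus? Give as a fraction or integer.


Minimum supply price (at Q=0): P_min = 8
Quantity supplied at P* = 36:
Q* = (36 - 8)/5 = 28/5
PS = (1/2) * Q* * (P* - P_min)
PS = (1/2) * 28/5 * (36 - 8)
PS = (1/2) * 28/5 * 28 = 392/5

392/5


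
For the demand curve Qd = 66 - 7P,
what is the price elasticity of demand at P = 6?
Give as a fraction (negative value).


dQ/dP = -7
At P = 6: Q = 66 - 7*6 = 24
E = (dQ/dP)(P/Q) = (-7)(6/24) = -7/4

-7/4


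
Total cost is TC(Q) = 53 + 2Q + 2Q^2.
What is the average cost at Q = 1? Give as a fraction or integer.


TC(1) = 53 + 2*1 + 2*1^2
TC(1) = 53 + 2 + 2 = 57
AC = TC/Q = 57/1 = 57

57


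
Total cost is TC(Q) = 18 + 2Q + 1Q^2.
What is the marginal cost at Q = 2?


MC = dTC/dQ = 2 + 2*1*Q
At Q = 2:
MC = 2 + 2*2
MC = 2 + 4 = 6

6


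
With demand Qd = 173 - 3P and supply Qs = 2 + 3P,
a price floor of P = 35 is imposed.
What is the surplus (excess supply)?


At P = 35:
Qd = 173 - 3*35 = 68
Qs = 2 + 3*35 = 107
Surplus = Qs - Qd = 107 - 68 = 39

39


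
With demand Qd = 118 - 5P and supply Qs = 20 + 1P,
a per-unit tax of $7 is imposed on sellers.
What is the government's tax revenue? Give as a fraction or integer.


With tax on sellers, new supply: Qs' = 20 + 1(P - 7)
= 13 + 1P
New equilibrium quantity:
Q_new = 61/2
Tax revenue = tax * Q_new = 7 * 61/2 = 427/2

427/2


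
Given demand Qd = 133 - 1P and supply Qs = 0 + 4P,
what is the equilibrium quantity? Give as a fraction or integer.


First find equilibrium price:
133 - 1P = 0 + 4P
P* = 133/5 = 133/5
Then substitute into demand:
Q* = 133 - 1 * 133/5 = 532/5

532/5


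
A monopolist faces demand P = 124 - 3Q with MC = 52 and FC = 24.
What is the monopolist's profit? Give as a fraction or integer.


MR = MC: 124 - 6Q = 52
Q* = 12
P* = 124 - 3*12 = 88
Profit = (P* - MC)*Q* - FC
= (88 - 52)*12 - 24
= 36*12 - 24
= 432 - 24 = 408

408


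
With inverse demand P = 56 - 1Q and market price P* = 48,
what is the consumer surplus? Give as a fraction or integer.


Maximum willingness to pay (at Q=0): P_max = 56
Quantity demanded at P* = 48:
Q* = (56 - 48)/1 = 8
CS = (1/2) * Q* * (P_max - P*)
CS = (1/2) * 8 * (56 - 48)
CS = (1/2) * 8 * 8 = 32

32


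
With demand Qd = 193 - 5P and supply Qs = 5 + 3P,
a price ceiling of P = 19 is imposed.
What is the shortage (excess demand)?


At P = 19:
Qd = 193 - 5*19 = 98
Qs = 5 + 3*19 = 62
Shortage = Qd - Qs = 98 - 62 = 36

36


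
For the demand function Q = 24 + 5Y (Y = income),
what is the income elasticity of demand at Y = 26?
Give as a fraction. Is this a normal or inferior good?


dQ/dY = 5
At Y = 26: Q = 24 + 5*26 = 154
Ey = (dQ/dY)(Y/Q) = 5 * 26 / 154 = 65/77
Since Ey > 0, this is a normal good.

65/77 (normal good)


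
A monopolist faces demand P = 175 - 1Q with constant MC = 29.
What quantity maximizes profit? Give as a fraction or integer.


TR = P*Q = (175 - 1Q)Q = 175Q - 1Q^2
MR = dTR/dQ = 175 - 2Q
Set MR = MC:
175 - 2Q = 29
146 = 2Q
Q* = 146/2 = 73

73


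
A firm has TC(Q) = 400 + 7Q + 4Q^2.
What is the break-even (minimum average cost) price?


AC(Q) = 400/Q + 7 + 4Q
To minimize: dAC/dQ = -400/Q^2 + 4 = 0
Q^2 = 400/4 = 100
Q* = 10
Min AC = 400/10 + 7 + 4*10
Min AC = 40 + 7 + 40 = 87

87


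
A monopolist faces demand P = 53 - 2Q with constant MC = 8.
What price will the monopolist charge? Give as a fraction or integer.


MR = 53 - 4Q
Set MR = MC: 53 - 4Q = 8
Q* = 45/4
Substitute into demand:
P* = 53 - 2*45/4 = 61/2

61/2


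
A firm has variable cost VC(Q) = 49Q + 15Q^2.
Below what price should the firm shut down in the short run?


AVC(Q) = VC(Q)/Q = 49 + 15Q
AVC is increasing in Q, so minimum AVC is at Q -> 0+.
Min AVC = 49
The firm should shut down if P < 49.

49


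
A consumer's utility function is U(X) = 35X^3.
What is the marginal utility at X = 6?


MU = dU/dX = 35*3*X^(3-1)
MU = 105*X^2
At X = 6:
MU = 105 * 6^2
MU = 105 * 36 = 3780

3780


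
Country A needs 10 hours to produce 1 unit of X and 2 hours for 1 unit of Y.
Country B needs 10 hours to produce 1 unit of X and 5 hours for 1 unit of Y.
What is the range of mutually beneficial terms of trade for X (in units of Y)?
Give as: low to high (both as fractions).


Opportunity cost of X for Country A = hours_X / hours_Y = 10/2 = 5 units of Y
Opportunity cost of X for Country B = hours_X / hours_Y = 10/5 = 2 units of Y
Terms of trade must be between the two opportunity costs.
Range: 2 to 5

2 to 5


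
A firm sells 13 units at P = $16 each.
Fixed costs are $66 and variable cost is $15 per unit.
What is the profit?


Total Revenue = P * Q = 16 * 13 = $208
Total Cost = FC + VC*Q = 66 + 15*13 = $261
Profit = TR - TC = 208 - 261 = $-53

$-53


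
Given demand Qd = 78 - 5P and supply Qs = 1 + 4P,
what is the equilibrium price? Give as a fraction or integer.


At equilibrium, Qd = Qs.
78 - 5P = 1 + 4P
78 - 1 = 5P + 4P
77 = 9P
P* = 77/9 = 77/9

77/9


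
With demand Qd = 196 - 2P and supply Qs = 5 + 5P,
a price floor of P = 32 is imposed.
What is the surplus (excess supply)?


At P = 32:
Qd = 196 - 2*32 = 132
Qs = 5 + 5*32 = 165
Surplus = Qs - Qd = 165 - 132 = 33

33


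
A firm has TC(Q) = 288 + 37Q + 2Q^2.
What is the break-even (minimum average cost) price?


AC(Q) = 288/Q + 37 + 2Q
To minimize: dAC/dQ = -288/Q^2 + 2 = 0
Q^2 = 288/2 = 144
Q* = 12
Min AC = 288/12 + 37 + 2*12
Min AC = 24 + 37 + 24 = 85

85


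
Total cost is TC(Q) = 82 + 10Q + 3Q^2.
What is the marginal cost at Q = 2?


MC = dTC/dQ = 10 + 2*3*Q
At Q = 2:
MC = 10 + 6*2
MC = 10 + 12 = 22

22


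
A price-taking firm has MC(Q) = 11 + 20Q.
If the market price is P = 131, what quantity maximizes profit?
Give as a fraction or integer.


In perfect competition, profit is maximized where P = MC.
131 = 11 + 20Q
120 = 20Q
Q* = 120/20 = 6

6


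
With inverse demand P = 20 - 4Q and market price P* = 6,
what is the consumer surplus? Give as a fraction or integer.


Maximum willingness to pay (at Q=0): P_max = 20
Quantity demanded at P* = 6:
Q* = (20 - 6)/4 = 7/2
CS = (1/2) * Q* * (P_max - P*)
CS = (1/2) * 7/2 * (20 - 6)
CS = (1/2) * 7/2 * 14 = 49/2

49/2


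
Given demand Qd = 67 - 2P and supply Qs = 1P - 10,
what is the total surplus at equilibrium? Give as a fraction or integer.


Find equilibrium: 67 - 2P = 1P - 10
67 + 10 = 3P
P* = 77/3 = 77/3
Q* = 1*77/3 - 10 = 47/3
Inverse demand: P = 67/2 - Q/2, so P_max = 67/2
Inverse supply: P = 10 + Q/1, so P_min = 10
CS = (1/2) * 47/3 * (67/2 - 77/3) = 2209/36
PS = (1/2) * 47/3 * (77/3 - 10) = 2209/18
TS = CS + PS = 2209/36 + 2209/18 = 2209/12

2209/12


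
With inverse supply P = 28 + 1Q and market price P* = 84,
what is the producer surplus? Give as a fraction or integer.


Minimum supply price (at Q=0): P_min = 28
Quantity supplied at P* = 84:
Q* = (84 - 28)/1 = 56
PS = (1/2) * Q* * (P* - P_min)
PS = (1/2) * 56 * (84 - 28)
PS = (1/2) * 56 * 56 = 1568

1568


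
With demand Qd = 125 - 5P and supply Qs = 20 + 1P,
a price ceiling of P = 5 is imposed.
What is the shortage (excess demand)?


At P = 5:
Qd = 125 - 5*5 = 100
Qs = 20 + 1*5 = 25
Shortage = Qd - Qs = 100 - 25 = 75

75


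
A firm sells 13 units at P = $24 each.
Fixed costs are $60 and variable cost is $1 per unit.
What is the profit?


Total Revenue = P * Q = 24 * 13 = $312
Total Cost = FC + VC*Q = 60 + 1*13 = $73
Profit = TR - TC = 312 - 73 = $239

$239


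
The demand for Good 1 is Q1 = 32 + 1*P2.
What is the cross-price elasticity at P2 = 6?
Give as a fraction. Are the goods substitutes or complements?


dQ1/dP2 = 1
At P2 = 6: Q1 = 32 + 1*6 = 38
Exy = (dQ1/dP2)(P2/Q1) = 1 * 6 / 38 = 3/19
Since Exy > 0, the goods are substitutes.

3/19 (substitutes)


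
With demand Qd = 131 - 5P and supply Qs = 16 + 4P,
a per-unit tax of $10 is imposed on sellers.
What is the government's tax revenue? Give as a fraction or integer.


With tax on sellers, new supply: Qs' = 16 + 4(P - 10)
= 4P - 24
New equilibrium quantity:
Q_new = 404/9
Tax revenue = tax * Q_new = 10 * 404/9 = 4040/9

4040/9


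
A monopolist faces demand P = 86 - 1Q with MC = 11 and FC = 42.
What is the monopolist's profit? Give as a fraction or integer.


MR = MC: 86 - 2Q = 11
Q* = 75/2
P* = 86 - 1*75/2 = 97/2
Profit = (P* - MC)*Q* - FC
= (97/2 - 11)*75/2 - 42
= 75/2*75/2 - 42
= 5625/4 - 42 = 5457/4

5457/4


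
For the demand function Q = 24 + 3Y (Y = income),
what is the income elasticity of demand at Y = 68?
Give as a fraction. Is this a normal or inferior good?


dQ/dY = 3
At Y = 68: Q = 24 + 3*68 = 228
Ey = (dQ/dY)(Y/Q) = 3 * 68 / 228 = 17/19
Since Ey > 0, this is a normal good.

17/19 (normal good)


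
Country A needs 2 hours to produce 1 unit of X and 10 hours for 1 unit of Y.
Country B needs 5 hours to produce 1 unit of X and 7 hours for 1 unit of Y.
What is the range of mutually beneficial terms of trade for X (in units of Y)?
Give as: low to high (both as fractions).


Opportunity cost of X for Country A = hours_X / hours_Y = 2/10 = 1/5 units of Y
Opportunity cost of X for Country B = hours_X / hours_Y = 5/7 = 5/7 units of Y
Terms of trade must be between the two opportunity costs.
Range: 1/5 to 5/7

1/5 to 5/7


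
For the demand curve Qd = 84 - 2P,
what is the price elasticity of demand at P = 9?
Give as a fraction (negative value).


dQ/dP = -2
At P = 9: Q = 84 - 2*9 = 66
E = (dQ/dP)(P/Q) = (-2)(9/66) = -3/11

-3/11


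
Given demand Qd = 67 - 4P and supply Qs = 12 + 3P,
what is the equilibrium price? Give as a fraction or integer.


At equilibrium, Qd = Qs.
67 - 4P = 12 + 3P
67 - 12 = 4P + 3P
55 = 7P
P* = 55/7 = 55/7

55/7


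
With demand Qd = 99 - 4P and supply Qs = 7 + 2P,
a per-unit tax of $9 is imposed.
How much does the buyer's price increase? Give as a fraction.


With a per-unit tax, the buyer's price increase depends on relative slopes.
Supply slope: d = 2, Demand slope: b = 4
Buyer's price increase = d * tax / (b + d)
= 2 * 9 / (4 + 2)
= 18 / 6 = 3

3


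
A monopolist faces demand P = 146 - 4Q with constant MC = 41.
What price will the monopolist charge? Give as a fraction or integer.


MR = 146 - 8Q
Set MR = MC: 146 - 8Q = 41
Q* = 105/8
Substitute into demand:
P* = 146 - 4*105/8 = 187/2

187/2


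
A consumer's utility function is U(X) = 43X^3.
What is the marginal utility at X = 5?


MU = dU/dX = 43*3*X^(3-1)
MU = 129*X^2
At X = 5:
MU = 129 * 5^2
MU = 129 * 25 = 3225

3225


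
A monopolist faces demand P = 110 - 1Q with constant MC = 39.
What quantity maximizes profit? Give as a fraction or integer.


TR = P*Q = (110 - 1Q)Q = 110Q - 1Q^2
MR = dTR/dQ = 110 - 2Q
Set MR = MC:
110 - 2Q = 39
71 = 2Q
Q* = 71/2 = 71/2

71/2


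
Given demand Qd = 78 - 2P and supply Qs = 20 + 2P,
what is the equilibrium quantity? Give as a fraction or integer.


First find equilibrium price:
78 - 2P = 20 + 2P
P* = 58/4 = 29/2
Then substitute into demand:
Q* = 78 - 2 * 29/2 = 49

49


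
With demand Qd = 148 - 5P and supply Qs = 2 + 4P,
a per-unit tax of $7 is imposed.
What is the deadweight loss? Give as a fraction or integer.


Pre-tax equilibrium quantity: Q* = 602/9
Post-tax equilibrium quantity: Q_tax = 154/3
Reduction in quantity: Q* - Q_tax = 140/9
DWL = (1/2) * tax * (Q* - Q_tax)
DWL = (1/2) * 7 * 140/9 = 490/9

490/9


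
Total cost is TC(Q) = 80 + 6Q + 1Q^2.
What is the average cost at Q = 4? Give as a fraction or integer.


TC(4) = 80 + 6*4 + 1*4^2
TC(4) = 80 + 24 + 16 = 120
AC = TC/Q = 120/4 = 30

30


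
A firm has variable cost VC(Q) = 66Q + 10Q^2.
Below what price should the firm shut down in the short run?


AVC(Q) = VC(Q)/Q = 66 + 10Q
AVC is increasing in Q, so minimum AVC is at Q -> 0+.
Min AVC = 66
The firm should shut down if P < 66.

66


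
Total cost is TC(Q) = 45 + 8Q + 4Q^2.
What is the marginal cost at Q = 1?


MC = dTC/dQ = 8 + 2*4*Q
At Q = 1:
MC = 8 + 8*1
MC = 8 + 8 = 16

16


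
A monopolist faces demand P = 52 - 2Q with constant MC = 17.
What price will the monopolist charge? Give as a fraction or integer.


MR = 52 - 4Q
Set MR = MC: 52 - 4Q = 17
Q* = 35/4
Substitute into demand:
P* = 52 - 2*35/4 = 69/2

69/2


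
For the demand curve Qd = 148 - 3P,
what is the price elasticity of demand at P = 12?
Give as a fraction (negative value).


dQ/dP = -3
At P = 12: Q = 148 - 3*12 = 112
E = (dQ/dP)(P/Q) = (-3)(12/112) = -9/28

-9/28


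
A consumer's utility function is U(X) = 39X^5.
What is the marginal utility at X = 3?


MU = dU/dX = 39*5*X^(5-1)
MU = 195*X^4
At X = 3:
MU = 195 * 3^4
MU = 195 * 81 = 15795

15795


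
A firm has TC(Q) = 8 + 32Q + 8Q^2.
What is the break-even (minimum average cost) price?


AC(Q) = 8/Q + 32 + 8Q
To minimize: dAC/dQ = -8/Q^2 + 8 = 0
Q^2 = 8/8 = 1
Q* = 1
Min AC = 8/1 + 32 + 8*1
Min AC = 8 + 32 + 8 = 48

48


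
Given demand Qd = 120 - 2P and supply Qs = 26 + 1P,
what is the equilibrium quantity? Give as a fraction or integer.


First find equilibrium price:
120 - 2P = 26 + 1P
P* = 94/3 = 94/3
Then substitute into demand:
Q* = 120 - 2 * 94/3 = 172/3

172/3


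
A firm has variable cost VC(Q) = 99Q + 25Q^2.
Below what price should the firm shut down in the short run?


AVC(Q) = VC(Q)/Q = 99 + 25Q
AVC is increasing in Q, so minimum AVC is at Q -> 0+.
Min AVC = 99
The firm should shut down if P < 99.

99


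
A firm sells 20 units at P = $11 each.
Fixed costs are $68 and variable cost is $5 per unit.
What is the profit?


Total Revenue = P * Q = 11 * 20 = $220
Total Cost = FC + VC*Q = 68 + 5*20 = $168
Profit = TR - TC = 220 - 168 = $52

$52


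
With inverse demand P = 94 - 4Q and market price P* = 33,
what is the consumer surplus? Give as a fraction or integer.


Maximum willingness to pay (at Q=0): P_max = 94
Quantity demanded at P* = 33:
Q* = (94 - 33)/4 = 61/4
CS = (1/2) * Q* * (P_max - P*)
CS = (1/2) * 61/4 * (94 - 33)
CS = (1/2) * 61/4 * 61 = 3721/8

3721/8


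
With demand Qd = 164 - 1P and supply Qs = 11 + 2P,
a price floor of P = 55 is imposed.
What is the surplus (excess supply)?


At P = 55:
Qd = 164 - 1*55 = 109
Qs = 11 + 2*55 = 121
Surplus = Qs - Qd = 121 - 109 = 12

12


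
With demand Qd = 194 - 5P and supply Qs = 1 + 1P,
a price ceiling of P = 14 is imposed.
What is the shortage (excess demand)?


At P = 14:
Qd = 194 - 5*14 = 124
Qs = 1 + 1*14 = 15
Shortage = Qd - Qs = 124 - 15 = 109

109


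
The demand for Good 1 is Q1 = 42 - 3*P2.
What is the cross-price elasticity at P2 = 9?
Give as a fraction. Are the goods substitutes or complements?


dQ1/dP2 = -3
At P2 = 9: Q1 = 42 - 3*9 = 15
Exy = (dQ1/dP2)(P2/Q1) = -3 * 9 / 15 = -9/5
Since Exy < 0, the goods are complements.

-9/5 (complements)


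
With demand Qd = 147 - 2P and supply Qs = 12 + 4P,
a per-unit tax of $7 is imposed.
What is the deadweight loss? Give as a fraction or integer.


Pre-tax equilibrium quantity: Q* = 102
Post-tax equilibrium quantity: Q_tax = 278/3
Reduction in quantity: Q* - Q_tax = 28/3
DWL = (1/2) * tax * (Q* - Q_tax)
DWL = (1/2) * 7 * 28/3 = 98/3

98/3


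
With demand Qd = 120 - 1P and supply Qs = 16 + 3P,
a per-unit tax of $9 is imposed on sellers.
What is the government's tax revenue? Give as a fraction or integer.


With tax on sellers, new supply: Qs' = 16 + 3(P - 9)
= 3P - 11
New equilibrium quantity:
Q_new = 349/4
Tax revenue = tax * Q_new = 9 * 349/4 = 3141/4

3141/4


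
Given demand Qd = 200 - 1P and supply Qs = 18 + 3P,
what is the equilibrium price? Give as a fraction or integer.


At equilibrium, Qd = Qs.
200 - 1P = 18 + 3P
200 - 18 = 1P + 3P
182 = 4P
P* = 182/4 = 91/2

91/2


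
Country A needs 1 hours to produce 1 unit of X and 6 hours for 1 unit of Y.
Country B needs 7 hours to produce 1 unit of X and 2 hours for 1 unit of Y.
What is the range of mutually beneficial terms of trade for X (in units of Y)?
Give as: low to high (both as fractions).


Opportunity cost of X for Country A = hours_X / hours_Y = 1/6 = 1/6 units of Y
Opportunity cost of X for Country B = hours_X / hours_Y = 7/2 = 7/2 units of Y
Terms of trade must be between the two opportunity costs.
Range: 1/6 to 7/2

1/6 to 7/2


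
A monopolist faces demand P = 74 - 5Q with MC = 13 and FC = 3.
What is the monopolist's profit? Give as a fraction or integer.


MR = MC: 74 - 10Q = 13
Q* = 61/10
P* = 74 - 5*61/10 = 87/2
Profit = (P* - MC)*Q* - FC
= (87/2 - 13)*61/10 - 3
= 61/2*61/10 - 3
= 3721/20 - 3 = 3661/20

3661/20


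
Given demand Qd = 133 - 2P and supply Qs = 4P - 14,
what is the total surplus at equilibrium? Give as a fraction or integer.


Find equilibrium: 133 - 2P = 4P - 14
133 + 14 = 6P
P* = 147/6 = 49/2
Q* = 4*49/2 - 14 = 84
Inverse demand: P = 133/2 - Q/2, so P_max = 133/2
Inverse supply: P = 7/2 + Q/4, so P_min = 7/2
CS = (1/2) * 84 * (133/2 - 49/2) = 1764
PS = (1/2) * 84 * (49/2 - 7/2) = 882
TS = CS + PS = 1764 + 882 = 2646

2646


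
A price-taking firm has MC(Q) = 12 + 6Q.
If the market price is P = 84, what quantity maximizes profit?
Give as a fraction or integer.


In perfect competition, profit is maximized where P = MC.
84 = 12 + 6Q
72 = 6Q
Q* = 72/6 = 12

12


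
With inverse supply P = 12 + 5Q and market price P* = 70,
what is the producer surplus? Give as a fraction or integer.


Minimum supply price (at Q=0): P_min = 12
Quantity supplied at P* = 70:
Q* = (70 - 12)/5 = 58/5
PS = (1/2) * Q* * (P* - P_min)
PS = (1/2) * 58/5 * (70 - 12)
PS = (1/2) * 58/5 * 58 = 1682/5

1682/5


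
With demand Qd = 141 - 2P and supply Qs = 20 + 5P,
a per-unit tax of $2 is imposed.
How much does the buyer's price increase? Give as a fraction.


With a per-unit tax, the buyer's price increase depends on relative slopes.
Supply slope: d = 5, Demand slope: b = 2
Buyer's price increase = d * tax / (b + d)
= 5 * 2 / (2 + 5)
= 10 / 7 = 10/7

10/7


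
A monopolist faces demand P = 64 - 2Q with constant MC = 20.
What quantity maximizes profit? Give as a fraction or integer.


TR = P*Q = (64 - 2Q)Q = 64Q - 2Q^2
MR = dTR/dQ = 64 - 4Q
Set MR = MC:
64 - 4Q = 20
44 = 4Q
Q* = 44/4 = 11

11


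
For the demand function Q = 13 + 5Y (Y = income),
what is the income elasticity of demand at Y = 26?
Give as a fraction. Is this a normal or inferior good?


dQ/dY = 5
At Y = 26: Q = 13 + 5*26 = 143
Ey = (dQ/dY)(Y/Q) = 5 * 26 / 143 = 10/11
Since Ey > 0, this is a normal good.

10/11 (normal good)


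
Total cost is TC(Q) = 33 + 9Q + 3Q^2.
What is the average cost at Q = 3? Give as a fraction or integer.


TC(3) = 33 + 9*3 + 3*3^2
TC(3) = 33 + 27 + 27 = 87
AC = TC/Q = 87/3 = 29

29


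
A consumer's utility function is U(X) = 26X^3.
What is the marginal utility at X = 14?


MU = dU/dX = 26*3*X^(3-1)
MU = 78*X^2
At X = 14:
MU = 78 * 14^2
MU = 78 * 196 = 15288

15288


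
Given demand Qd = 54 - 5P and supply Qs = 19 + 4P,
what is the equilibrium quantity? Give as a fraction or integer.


First find equilibrium price:
54 - 5P = 19 + 4P
P* = 35/9 = 35/9
Then substitute into demand:
Q* = 54 - 5 * 35/9 = 311/9

311/9


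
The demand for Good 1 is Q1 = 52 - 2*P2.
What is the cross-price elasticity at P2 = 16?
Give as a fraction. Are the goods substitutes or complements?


dQ1/dP2 = -2
At P2 = 16: Q1 = 52 - 2*16 = 20
Exy = (dQ1/dP2)(P2/Q1) = -2 * 16 / 20 = -8/5
Since Exy < 0, the goods are complements.

-8/5 (complements)


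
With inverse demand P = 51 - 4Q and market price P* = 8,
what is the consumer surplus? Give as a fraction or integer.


Maximum willingness to pay (at Q=0): P_max = 51
Quantity demanded at P* = 8:
Q* = (51 - 8)/4 = 43/4
CS = (1/2) * Q* * (P_max - P*)
CS = (1/2) * 43/4 * (51 - 8)
CS = (1/2) * 43/4 * 43 = 1849/8

1849/8


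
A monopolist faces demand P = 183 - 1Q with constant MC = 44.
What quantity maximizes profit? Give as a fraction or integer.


TR = P*Q = (183 - 1Q)Q = 183Q - 1Q^2
MR = dTR/dQ = 183 - 2Q
Set MR = MC:
183 - 2Q = 44
139 = 2Q
Q* = 139/2 = 139/2

139/2


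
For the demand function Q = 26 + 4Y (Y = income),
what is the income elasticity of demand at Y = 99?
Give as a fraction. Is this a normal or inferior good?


dQ/dY = 4
At Y = 99: Q = 26 + 4*99 = 422
Ey = (dQ/dY)(Y/Q) = 4 * 99 / 422 = 198/211
Since Ey > 0, this is a normal good.

198/211 (normal good)


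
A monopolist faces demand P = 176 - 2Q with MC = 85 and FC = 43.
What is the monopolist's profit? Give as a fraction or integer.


MR = MC: 176 - 4Q = 85
Q* = 91/4
P* = 176 - 2*91/4 = 261/2
Profit = (P* - MC)*Q* - FC
= (261/2 - 85)*91/4 - 43
= 91/2*91/4 - 43
= 8281/8 - 43 = 7937/8

7937/8


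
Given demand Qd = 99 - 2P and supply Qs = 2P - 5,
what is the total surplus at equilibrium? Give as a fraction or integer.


Find equilibrium: 99 - 2P = 2P - 5
99 + 5 = 4P
P* = 104/4 = 26
Q* = 2*26 - 5 = 47
Inverse demand: P = 99/2 - Q/2, so P_max = 99/2
Inverse supply: P = 5/2 + Q/2, so P_min = 5/2
CS = (1/2) * 47 * (99/2 - 26) = 2209/4
PS = (1/2) * 47 * (26 - 5/2) = 2209/4
TS = CS + PS = 2209/4 + 2209/4 = 2209/2

2209/2


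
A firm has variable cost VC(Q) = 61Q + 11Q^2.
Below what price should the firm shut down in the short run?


AVC(Q) = VC(Q)/Q = 61 + 11Q
AVC is increasing in Q, so minimum AVC is at Q -> 0+.
Min AVC = 61
The firm should shut down if P < 61.

61


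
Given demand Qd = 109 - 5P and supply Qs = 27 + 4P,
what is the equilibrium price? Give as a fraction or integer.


At equilibrium, Qd = Qs.
109 - 5P = 27 + 4P
109 - 27 = 5P + 4P
82 = 9P
P* = 82/9 = 82/9

82/9
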